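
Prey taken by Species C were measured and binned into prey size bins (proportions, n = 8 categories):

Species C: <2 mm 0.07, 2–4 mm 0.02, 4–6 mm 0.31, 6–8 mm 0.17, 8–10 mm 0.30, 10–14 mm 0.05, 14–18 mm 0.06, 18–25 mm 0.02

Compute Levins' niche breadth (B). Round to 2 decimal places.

Σpᵢ² = 0.07² + 0.02² + 0.31² + 0.17² + 0.30² + 0.05² + 0.06² + 0.02² = 0.0049 + 0.0004 + 0.0961 + 0.0289 + 0.0900 + 0.0025 + 0.0036 + 0.0004 = 0.2268
B = 1 / 0.2268 = 4.4092

4.41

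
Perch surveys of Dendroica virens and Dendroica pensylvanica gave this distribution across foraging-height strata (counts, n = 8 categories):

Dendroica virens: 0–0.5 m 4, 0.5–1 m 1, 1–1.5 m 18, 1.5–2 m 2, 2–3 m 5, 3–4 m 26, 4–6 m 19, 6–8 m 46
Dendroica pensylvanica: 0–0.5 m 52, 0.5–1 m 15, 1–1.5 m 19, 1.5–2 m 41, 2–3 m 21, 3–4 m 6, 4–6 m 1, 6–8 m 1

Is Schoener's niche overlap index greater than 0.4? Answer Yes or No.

Proportions for Dendroica virens (n=121): 4/121=0.0331, 1/121=0.0083, 18/121=0.1488, 2/121=0.0165, 5/121=0.0413, 26/121=0.2149, 19/121=0.1570, 46/121=0.3802
Proportions for Dendroica pensylvanica (n=156): 52/156=0.3333, 15/156=0.0962, 19/156=0.1218, 41/156=0.2628, 21/156=0.1346, 6/156=0.0385, 1/156=0.0064, 1/156=0.0064
Σ|p₁ᵢ − p₂ᵢ| = 0.3002 + 0.0879 + 0.0270 + 0.2463 + 0.0933 + 0.1764 + 0.1506 + 0.3738 = 1.4555
D = 1 − ½ × 1.4555 = 1 − 0.72775 = 0.27225
D = 0.27225 < 0.4 → No.

No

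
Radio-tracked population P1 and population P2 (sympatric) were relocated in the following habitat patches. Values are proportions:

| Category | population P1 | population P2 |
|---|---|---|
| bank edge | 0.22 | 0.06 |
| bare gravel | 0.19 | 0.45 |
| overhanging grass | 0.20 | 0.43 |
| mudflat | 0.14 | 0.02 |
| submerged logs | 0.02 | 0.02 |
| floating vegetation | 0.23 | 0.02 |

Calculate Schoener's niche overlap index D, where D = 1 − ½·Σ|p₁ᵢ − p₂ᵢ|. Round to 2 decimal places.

0.51

Σ|p₁ᵢ − p₂ᵢ| = 0.16 + 0.26 + 0.23 + 0.12 + 0.00 + 0.21 = 0.98
D = 1 − ½ × 0.98 = 1 − 0.490 = 0.5100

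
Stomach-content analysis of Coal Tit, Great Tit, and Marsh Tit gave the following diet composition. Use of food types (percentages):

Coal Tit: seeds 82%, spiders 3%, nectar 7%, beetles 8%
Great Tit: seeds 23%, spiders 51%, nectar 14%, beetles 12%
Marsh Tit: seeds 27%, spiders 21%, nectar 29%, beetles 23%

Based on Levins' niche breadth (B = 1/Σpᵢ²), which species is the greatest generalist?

Convert percentages to proportions (divide by 100).
Σp_Coalᵢ² = 0.82² + 0.03² + 0.07² + 0.08² = 0.6724 + 0.0009 + 0.0049 + 0.0064 = 0.6846
B_Coal = 1 / 0.6846 = 1.4607
Σp_Greaᵢ² = 0.23² + 0.51² + 0.14² + 0.12² = 0.0529 + 0.2601 + 0.0196 + 0.0144 = 0.3470
B_Grea = 1 / 0.3470 = 2.8818
Σp_Marsᵢ² = 0.27² + 0.21² + 0.29² + 0.23² = 0.0729 + 0.0441 + 0.0841 + 0.0529 = 0.2540
B_Mars = 1 / 0.2540 = 3.9370
Highest B → broadest niche (most generalist): Marsh Tit (B = 3.94).

Marsh Tit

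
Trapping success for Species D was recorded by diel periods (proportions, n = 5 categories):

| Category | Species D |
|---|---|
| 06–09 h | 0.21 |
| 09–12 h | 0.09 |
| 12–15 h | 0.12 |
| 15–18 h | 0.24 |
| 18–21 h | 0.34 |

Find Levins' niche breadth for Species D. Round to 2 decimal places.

4.17

Σpᵢ² = 0.21² + 0.09² + 0.12² + 0.24² + 0.34² = 0.0441 + 0.0081 + 0.0144 + 0.0576 + 0.1156 = 0.2398
B = 1 / 0.2398 = 4.1701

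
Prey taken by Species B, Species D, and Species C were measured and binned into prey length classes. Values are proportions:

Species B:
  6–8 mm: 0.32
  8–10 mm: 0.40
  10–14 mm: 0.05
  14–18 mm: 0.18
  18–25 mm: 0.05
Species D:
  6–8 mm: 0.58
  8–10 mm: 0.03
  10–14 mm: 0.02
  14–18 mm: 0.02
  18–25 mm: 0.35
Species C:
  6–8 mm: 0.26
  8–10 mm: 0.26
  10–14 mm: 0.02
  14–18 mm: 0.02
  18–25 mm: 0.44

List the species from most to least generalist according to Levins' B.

Species B > Species C > Species D

Σp_Bᵢ² = 0.32² + 0.40² + 0.05² + 0.18² + 0.05² = 0.1024 + 0.1600 + 0.0025 + 0.0324 + 0.0025 = 0.2998
B_B = 1 / 0.2998 = 3.3356
Σp_Dᵢ² = 0.58² + 0.03² + 0.02² + 0.02² + 0.35² = 0.3364 + 0.0009 + 0.0004 + 0.0004 + 0.1225 = 0.4606
B_D = 1 / 0.4606 = 2.1711
Σp_Cᵢ² = 0.26² + 0.26² + 0.02² + 0.02² + 0.44² = 0.0676 + 0.0676 + 0.0004 + 0.0004 + 0.1936 = 0.3296
B_C = 1 / 0.3296 = 3.0340
Ranking by B (broadest → narrowest): Species B (3.34) > Species C (3.03) > Species D (2.17)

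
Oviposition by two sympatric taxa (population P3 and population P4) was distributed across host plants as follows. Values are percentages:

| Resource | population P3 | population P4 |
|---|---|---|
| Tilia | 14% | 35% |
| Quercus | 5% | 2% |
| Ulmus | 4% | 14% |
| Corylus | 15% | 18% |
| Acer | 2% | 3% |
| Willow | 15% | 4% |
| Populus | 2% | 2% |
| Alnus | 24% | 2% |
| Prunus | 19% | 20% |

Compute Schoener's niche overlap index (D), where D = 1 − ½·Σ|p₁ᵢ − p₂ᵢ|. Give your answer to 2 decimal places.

Convert percentages to proportions (divide by 100).
Σ|p₁ᵢ − p₂ᵢ| = 0.21 + 0.03 + 0.10 + 0.03 + 0.01 + 0.11 + 0.00 + 0.22 + 0.01 = 0.72
D = 1 − ½ × 0.72 = 1 − 0.360 = 0.6400

0.64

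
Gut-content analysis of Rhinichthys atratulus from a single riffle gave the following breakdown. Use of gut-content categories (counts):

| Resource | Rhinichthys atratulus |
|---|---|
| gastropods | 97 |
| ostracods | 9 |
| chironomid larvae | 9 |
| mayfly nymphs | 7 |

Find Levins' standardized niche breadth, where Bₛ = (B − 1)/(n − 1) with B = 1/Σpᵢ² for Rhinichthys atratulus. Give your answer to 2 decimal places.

0.18

Proportions for Rhinichthys atratulus (n=122): 97/122=0.7951, 9/122=0.0738, 9/122=0.0738, 7/122=0.0574
Σpᵢ² = 0.7951² + 0.0738² + 0.0738² + 0.0574² = 0.632184 + 0.005446 + 0.005446 + 0.003295 = 0.646371
B = 1 / 0.646371 = 1.5471
Bₛ = (B − 1)/(n − 1) = (1.5471 − 1)/(4 − 1) = 0.5471/3 = 0.1824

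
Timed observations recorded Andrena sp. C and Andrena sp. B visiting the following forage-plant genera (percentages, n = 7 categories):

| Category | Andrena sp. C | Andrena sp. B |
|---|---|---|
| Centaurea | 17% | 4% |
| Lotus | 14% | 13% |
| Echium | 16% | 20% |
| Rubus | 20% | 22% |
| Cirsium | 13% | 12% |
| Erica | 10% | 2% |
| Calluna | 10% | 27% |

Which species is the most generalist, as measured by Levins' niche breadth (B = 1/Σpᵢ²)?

Convert percentages to proportions (divide by 100).
Σp_Cᵢ² = 0.17² + 0.14² + 0.16² + 0.20² + 0.13² + 0.10² + 0.10² = 0.0289 + 0.0196 + 0.0256 + 0.0400 + 0.0169 + 0.0100 + 0.0100 = 0.1510
B_C = 1 / 0.1510 = 6.6225
Σp_Bᵢ² = 0.04² + 0.13² + 0.20² + 0.22² + 0.12² + 0.02² + 0.27² = 0.0016 + 0.0169 + 0.0400 + 0.0484 + 0.0144 + 0.0004 + 0.0729 = 0.1946
B_B = 1 / 0.1946 = 5.1387
Highest B → broadest niche (most generalist): Andrena sp. C (B = 6.62).

Andrena sp. C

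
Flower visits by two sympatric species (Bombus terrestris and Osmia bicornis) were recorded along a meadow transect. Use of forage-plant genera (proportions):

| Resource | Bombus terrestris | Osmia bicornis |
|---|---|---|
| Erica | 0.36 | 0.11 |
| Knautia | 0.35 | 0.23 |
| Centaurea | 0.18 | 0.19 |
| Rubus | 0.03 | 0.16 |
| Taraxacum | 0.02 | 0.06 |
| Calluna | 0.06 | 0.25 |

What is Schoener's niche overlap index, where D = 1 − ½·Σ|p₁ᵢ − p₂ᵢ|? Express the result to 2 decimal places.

0.63

Σ|p₁ᵢ − p₂ᵢ| = 0.25 + 0.12 + 0.01 + 0.13 + 0.04 + 0.19 = 0.74
D = 1 − ½ × 0.74 = 1 − 0.370 = 0.6300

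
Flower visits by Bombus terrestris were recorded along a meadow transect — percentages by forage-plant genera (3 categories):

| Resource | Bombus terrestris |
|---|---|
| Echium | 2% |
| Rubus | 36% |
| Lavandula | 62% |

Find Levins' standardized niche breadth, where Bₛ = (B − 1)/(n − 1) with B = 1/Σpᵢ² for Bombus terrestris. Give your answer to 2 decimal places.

Convert percentages to proportions (divide by 100).
Σpᵢ² = 0.02² + 0.36² + 0.62² = 0.0004 + 0.1296 + 0.3844 = 0.5144
B = 1 / 0.5144 = 1.9440
Bₛ = (B − 1)/(n − 1) = (1.9440 − 1)/(3 − 1) = 0.9440/2 = 0.4720

0.47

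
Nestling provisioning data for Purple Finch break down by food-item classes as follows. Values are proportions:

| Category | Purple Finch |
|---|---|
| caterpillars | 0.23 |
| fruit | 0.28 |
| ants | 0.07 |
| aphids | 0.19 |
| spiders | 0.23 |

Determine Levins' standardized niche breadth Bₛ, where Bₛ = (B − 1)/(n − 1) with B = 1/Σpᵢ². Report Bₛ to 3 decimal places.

Σpᵢ² = 0.23² + 0.28² + 0.07² + 0.19² + 0.23² = 0.0529 + 0.0784 + 0.0049 + 0.0361 + 0.0529 = 0.2252
B = 1 / 0.2252 = 4.44050
Bₛ = (B − 1)/(n − 1) = (4.44050 − 1)/(5 − 1) = 3.44050/4 = 0.86013

0.860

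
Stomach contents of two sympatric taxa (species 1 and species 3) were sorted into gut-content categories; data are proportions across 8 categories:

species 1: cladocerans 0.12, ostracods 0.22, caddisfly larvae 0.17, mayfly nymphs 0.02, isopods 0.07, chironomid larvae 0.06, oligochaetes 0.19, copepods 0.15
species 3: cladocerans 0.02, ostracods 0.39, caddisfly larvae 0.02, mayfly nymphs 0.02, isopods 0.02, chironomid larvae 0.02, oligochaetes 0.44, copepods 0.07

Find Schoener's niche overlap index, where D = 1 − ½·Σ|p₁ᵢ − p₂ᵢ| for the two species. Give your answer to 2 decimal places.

Σ|p₁ᵢ − p₂ᵢ| = 0.10 + 0.17 + 0.15 + 0.00 + 0.05 + 0.04 + 0.25 + 0.08 = 0.84
D = 1 − ½ × 0.84 = 1 − 0.420 = 0.5800

0.58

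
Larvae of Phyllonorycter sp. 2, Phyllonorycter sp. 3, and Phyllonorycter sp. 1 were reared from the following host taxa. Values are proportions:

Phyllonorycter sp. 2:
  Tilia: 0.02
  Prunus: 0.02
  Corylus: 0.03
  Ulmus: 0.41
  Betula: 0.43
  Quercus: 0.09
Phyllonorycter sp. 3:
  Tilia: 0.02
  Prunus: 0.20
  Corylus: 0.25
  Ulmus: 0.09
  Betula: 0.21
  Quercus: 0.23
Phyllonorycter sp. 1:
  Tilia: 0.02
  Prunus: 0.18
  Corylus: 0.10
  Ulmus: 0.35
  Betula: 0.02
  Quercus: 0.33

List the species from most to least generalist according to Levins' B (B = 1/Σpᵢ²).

Σp_2ᵢ² = 0.02² + 0.02² + 0.03² + 0.41² + 0.43² + 0.09² = 0.0004 + 0.0004 + 0.0009 + 0.1681 + 0.1849 + 0.0081 = 0.3628
B_2 = 1 / 0.3628 = 2.7563
Σp_3ᵢ² = 0.02² + 0.20² + 0.25² + 0.09² + 0.21² + 0.23² = 0.0004 + 0.0400 + 0.0625 + 0.0081 + 0.0441 + 0.0529 = 0.2080
B_3 = 1 / 0.2080 = 4.8077
Σp_1ᵢ² = 0.02² + 0.18² + 0.10² + 0.35² + 0.02² + 0.33² = 0.0004 + 0.0324 + 0.0100 + 0.1225 + 0.0004 + 0.1089 = 0.2746
B_1 = 1 / 0.2746 = 3.6417
Ranking by B (broadest → narrowest): Phyllonorycter sp. 3 (4.81) > Phyllonorycter sp. 1 (3.64) > Phyllonorycter sp. 2 (2.76)

Phyllonorycter sp. 3 > Phyllonorycter sp. 1 > Phyllonorycter sp. 2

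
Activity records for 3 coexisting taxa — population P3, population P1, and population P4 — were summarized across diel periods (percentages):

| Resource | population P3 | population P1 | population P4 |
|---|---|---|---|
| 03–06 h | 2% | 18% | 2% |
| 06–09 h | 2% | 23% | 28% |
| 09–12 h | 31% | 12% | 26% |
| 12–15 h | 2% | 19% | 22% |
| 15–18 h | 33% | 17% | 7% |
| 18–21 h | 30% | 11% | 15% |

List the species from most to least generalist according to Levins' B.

Convert percentages to proportions (divide by 100).
Σp_P3ᵢ² = 0.02² + 0.02² + 0.31² + 0.02² + 0.33² + 0.30² = 0.0004 + 0.0004 + 0.0961 + 0.0004 + 0.1089 + 0.0900 = 0.2962
B_P3 = 1 / 0.2962 = 3.3761
Σp_P1ᵢ² = 0.18² + 0.23² + 0.12² + 0.19² + 0.17² + 0.11² = 0.0324 + 0.0529 + 0.0144 + 0.0361 + 0.0289 + 0.0121 = 0.1768
B_P1 = 1 / 0.1768 = 5.6561
Σp_P4ᵢ² = 0.02² + 0.28² + 0.26² + 0.22² + 0.07² + 0.15² = 0.0004 + 0.0784 + 0.0676 + 0.0484 + 0.0049 + 0.0225 = 0.2222
B_P4 = 1 / 0.2222 = 4.5005
Ranking by B (broadest → narrowest): population P1 (5.66) > population P4 (4.50) > population P3 (3.38)

population P1 > population P4 > population P3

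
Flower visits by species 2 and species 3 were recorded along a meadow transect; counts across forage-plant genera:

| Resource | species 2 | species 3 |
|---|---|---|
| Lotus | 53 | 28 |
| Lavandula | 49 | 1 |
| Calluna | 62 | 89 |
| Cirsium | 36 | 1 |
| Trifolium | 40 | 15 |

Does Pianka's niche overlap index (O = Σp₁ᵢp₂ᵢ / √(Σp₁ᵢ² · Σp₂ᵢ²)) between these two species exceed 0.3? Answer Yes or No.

Yes

Proportions for species 2 (n=240): 53/240=0.2208, 49/240=0.2042, 62/240=0.2583, 36/240=0.1500, 40/240=0.1667
Proportions for species 3 (n=134): 28/134=0.2090, 1/134=0.0075, 89/134=0.6642, 1/134=0.0075, 15/134=0.1119
Σ p₁ᵢp₂ᵢ = 0.046147 + 0.001532 + 0.171563 + 0.001125 + 0.018654 = 0.239021
Σp_1ᵢ² = 0.2208² + 0.2042² + 0.2583² + 0.1500² + 0.1667² = 0.048753 + 0.041698 + 0.066719 + 0.022500 + 0.027789 = 0.207459
Σp_2ᵢ² = 0.2090² + 0.0075² + 0.6642² + 0.0075² + 0.1119² = 0.043681 + 0.000056 + 0.441162 + 0.000056 + 0.012522 = 0.497477
O = 0.239021 / √(0.207459 × 0.497477) = 0.239021 / 0.3212570 = 0.7440
O = 0.7440 > 0.3 → Yes.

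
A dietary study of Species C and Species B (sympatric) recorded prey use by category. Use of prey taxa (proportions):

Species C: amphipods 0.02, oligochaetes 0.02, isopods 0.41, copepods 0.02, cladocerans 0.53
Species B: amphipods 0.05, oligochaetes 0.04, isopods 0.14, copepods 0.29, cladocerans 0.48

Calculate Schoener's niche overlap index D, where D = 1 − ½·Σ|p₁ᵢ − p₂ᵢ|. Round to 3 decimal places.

0.680

Σ|p₁ᵢ − p₂ᵢ| = 0.03 + 0.02 + 0.27 + 0.27 + 0.05 = 0.64
D = 1 − ½ × 0.64 = 1 − 0.320 = 0.68000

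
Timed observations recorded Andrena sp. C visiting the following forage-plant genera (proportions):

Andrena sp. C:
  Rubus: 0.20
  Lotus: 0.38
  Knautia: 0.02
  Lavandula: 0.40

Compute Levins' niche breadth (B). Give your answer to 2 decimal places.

Σpᵢ² = 0.20² + 0.38² + 0.02² + 0.40² = 0.0400 + 0.1444 + 0.0004 + 0.1600 = 0.3448
B = 1 / 0.3448 = 2.9002

2.90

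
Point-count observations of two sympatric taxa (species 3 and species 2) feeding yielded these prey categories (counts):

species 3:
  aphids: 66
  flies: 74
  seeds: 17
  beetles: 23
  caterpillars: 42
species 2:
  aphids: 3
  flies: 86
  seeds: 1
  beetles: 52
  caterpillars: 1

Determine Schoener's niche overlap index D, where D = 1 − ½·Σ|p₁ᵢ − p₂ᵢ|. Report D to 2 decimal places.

Proportions for species 3 (n=222): 66/222=0.2973, 74/222=0.3333, 17/222=0.0766, 23/222=0.1036, 42/222=0.1892
Proportions for species 2 (n=143): 3/143=0.0210, 86/143=0.6014, 1/143=0.0070, 52/143=0.3636, 1/143=0.0070
Σ|p₁ᵢ − p₂ᵢ| = 0.2763 + 0.2681 + 0.0696 + 0.2600 + 0.1822 = 1.0562
D = 1 − ½ × 1.0562 = 1 − 0.52810 = 0.47190

0.47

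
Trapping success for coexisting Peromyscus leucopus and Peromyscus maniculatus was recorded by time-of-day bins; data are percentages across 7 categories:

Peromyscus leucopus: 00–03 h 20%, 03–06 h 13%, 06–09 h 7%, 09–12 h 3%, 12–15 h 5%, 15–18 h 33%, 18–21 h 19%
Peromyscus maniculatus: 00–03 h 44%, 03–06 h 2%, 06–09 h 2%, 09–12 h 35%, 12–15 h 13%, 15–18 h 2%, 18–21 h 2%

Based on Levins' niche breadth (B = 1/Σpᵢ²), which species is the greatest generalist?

Convert percentages to proportions (divide by 100).
Σp_leucᵢ² = 0.20² + 0.13² + 0.07² + 0.03² + 0.05² + 0.33² + 0.19² = 0.0400 + 0.0169 + 0.0049 + 0.0009 + 0.0025 + 0.1089 + 0.0361 = 0.2102
B_leuc = 1 / 0.2102 = 4.7574
Σp_maniᵢ² = 0.44² + 0.02² + 0.02² + 0.35² + 0.13² + 0.02² + 0.02² = 0.1936 + 0.0004 + 0.0004 + 0.1225 + 0.0169 + 0.0004 + 0.0004 = 0.3346
B_mani = 1 / 0.3346 = 2.9886
Highest B → broadest niche (most generalist): Peromyscus leucopus (B = 4.76).

Peromyscus leucopus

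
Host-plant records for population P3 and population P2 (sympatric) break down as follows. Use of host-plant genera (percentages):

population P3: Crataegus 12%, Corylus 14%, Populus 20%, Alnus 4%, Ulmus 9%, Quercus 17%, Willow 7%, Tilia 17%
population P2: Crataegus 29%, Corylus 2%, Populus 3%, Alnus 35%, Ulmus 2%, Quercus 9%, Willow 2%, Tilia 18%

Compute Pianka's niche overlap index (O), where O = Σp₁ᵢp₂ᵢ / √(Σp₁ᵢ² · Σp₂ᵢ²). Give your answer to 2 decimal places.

Convert percentages to proportions (divide by 100).
Σ p₁ᵢp₂ᵢ = 0.0348 + 0.0028 + 0.0060 + 0.0140 + 0.0018 + 0.0153 + 0.0014 + 0.0306 = 0.1067
Σp_1ᵢ² = 0.12² + 0.14² + 0.20² + 0.04² + 0.09² + 0.17² + 0.07² + 0.17² = 0.0144 + 0.0196 + 0.0400 + 0.0016 + 0.0081 + 0.0289 + 0.0049 + 0.0289 = 0.1464
Σp_2ᵢ² = 0.29² + 0.02² + 0.03² + 0.35² + 0.02² + 0.09² + 0.02² + 0.18² = 0.0841 + 0.0004 + 0.0009 + 0.1225 + 0.0004 + 0.0081 + 0.0004 + 0.0324 = 0.2492
O = 0.1067 / √(0.1464 × 0.2492) = 0.1067 / 0.19100 = 0.5586

0.56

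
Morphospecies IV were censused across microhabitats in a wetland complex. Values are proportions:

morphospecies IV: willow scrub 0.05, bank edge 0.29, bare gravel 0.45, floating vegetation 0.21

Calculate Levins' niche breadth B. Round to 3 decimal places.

3.001

Σpᵢ² = 0.05² + 0.29² + 0.45² + 0.21² = 0.0025 + 0.0841 + 0.2025 + 0.0441 = 0.3332
B = 1 / 0.3332 = 3.00120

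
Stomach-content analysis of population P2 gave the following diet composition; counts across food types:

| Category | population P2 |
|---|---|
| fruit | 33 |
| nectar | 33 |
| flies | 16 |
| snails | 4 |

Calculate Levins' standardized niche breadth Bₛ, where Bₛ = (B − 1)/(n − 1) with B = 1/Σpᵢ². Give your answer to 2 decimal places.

Proportions for population P2 (n=86): 33/86=0.3837, 33/86=0.3837, 16/86=0.1860, 4/86=0.0465
Σpᵢ² = 0.3837² + 0.3837² + 0.1860² + 0.0465² = 0.147226 + 0.147226 + 0.034596 + 0.002162 = 0.331210
B = 1 / 0.331210 = 3.0192
Bₛ = (B − 1)/(n − 1) = (3.0192 − 1)/(4 − 1) = 2.0192/3 = 0.6731

0.67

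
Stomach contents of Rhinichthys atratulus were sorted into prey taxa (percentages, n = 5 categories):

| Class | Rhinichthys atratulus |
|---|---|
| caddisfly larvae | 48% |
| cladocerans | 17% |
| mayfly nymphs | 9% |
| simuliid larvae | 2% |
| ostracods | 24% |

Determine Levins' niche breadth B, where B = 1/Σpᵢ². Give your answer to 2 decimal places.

Convert percentages to proportions (divide by 100).
Σpᵢ² = 0.48² + 0.17² + 0.09² + 0.02² + 0.24² = 0.2304 + 0.0289 + 0.0081 + 0.0004 + 0.0576 = 0.3254
B = 1 / 0.3254 = 3.0731

3.07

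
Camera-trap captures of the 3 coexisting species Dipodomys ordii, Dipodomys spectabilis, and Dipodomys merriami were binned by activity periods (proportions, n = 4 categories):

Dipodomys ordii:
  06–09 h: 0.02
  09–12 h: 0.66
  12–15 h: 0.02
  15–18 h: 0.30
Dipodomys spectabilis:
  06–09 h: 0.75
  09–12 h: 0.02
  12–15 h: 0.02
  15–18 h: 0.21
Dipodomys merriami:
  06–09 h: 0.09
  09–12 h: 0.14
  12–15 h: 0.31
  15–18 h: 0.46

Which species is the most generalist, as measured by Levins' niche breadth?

Σp_ordiᵢ² = 0.02² + 0.66² + 0.02² + 0.30² = 0.0004 + 0.4356 + 0.0004 + 0.0900 = 0.5264
B_ordi = 1 / 0.5264 = 1.8997
Σp_specᵢ² = 0.75² + 0.02² + 0.02² + 0.21² = 0.5625 + 0.0004 + 0.0004 + 0.0441 = 0.6074
B_spec = 1 / 0.6074 = 1.6464
Σp_merrᵢ² = 0.09² + 0.14² + 0.31² + 0.46² = 0.0081 + 0.0196 + 0.0961 + 0.2116 = 0.3354
B_merr = 1 / 0.3354 = 2.9815
Highest B → broadest niche (most generalist): Dipodomys merriami (B = 2.98).

Dipodomys merriami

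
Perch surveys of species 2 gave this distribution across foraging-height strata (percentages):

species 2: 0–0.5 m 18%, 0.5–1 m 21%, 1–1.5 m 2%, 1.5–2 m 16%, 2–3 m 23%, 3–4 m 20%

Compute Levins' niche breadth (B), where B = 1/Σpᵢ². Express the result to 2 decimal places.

Convert percentages to proportions (divide by 100).
Σpᵢ² = 0.18² + 0.21² + 0.02² + 0.16² + 0.23² + 0.20² = 0.0324 + 0.0441 + 0.0004 + 0.0256 + 0.0529 + 0.0400 = 0.1954
B = 1 / 0.1954 = 5.1177

5.12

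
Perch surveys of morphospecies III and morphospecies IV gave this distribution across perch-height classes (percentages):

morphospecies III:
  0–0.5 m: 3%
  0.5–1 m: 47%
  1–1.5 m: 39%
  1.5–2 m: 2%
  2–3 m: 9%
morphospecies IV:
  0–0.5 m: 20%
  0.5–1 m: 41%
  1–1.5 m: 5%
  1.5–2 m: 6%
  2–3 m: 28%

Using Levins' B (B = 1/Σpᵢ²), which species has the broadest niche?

Convert percentages to proportions (divide by 100).
Σp_IIIᵢ² = 0.03² + 0.47² + 0.39² + 0.02² + 0.09² = 0.0009 + 0.2209 + 0.1521 + 0.0004 + 0.0081 = 0.3824
B_III = 1 / 0.3824 = 2.6151
Σp_IVᵢ² = 0.20² + 0.41² + 0.05² + 0.06² + 0.28² = 0.0400 + 0.1681 + 0.0025 + 0.0036 + 0.0784 = 0.2926
B_IV = 1 / 0.2926 = 3.4176
Highest B → broadest niche (most generalist): morphospecies IV (B = 3.42).

morphospecies IV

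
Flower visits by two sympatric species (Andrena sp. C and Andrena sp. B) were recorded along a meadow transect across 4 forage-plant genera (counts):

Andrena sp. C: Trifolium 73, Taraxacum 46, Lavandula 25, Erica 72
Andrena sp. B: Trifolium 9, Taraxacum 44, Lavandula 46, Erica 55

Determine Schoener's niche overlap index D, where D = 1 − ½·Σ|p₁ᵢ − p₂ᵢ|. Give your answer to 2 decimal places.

0.72

Proportions for Andrena sp. C (n=216): 73/216=0.3380, 46/216=0.2130, 25/216=0.1157, 72/216=0.3333
Proportions for Andrena sp. B (n=154): 9/154=0.0584, 44/154=0.2857, 46/154=0.2987, 55/154=0.3571
Σ|p₁ᵢ − p₂ᵢ| = 0.2796 + 0.0727 + 0.1830 + 0.0238 = 0.5591
D = 1 − ½ × 0.5591 = 1 − 0.27955 = 0.72045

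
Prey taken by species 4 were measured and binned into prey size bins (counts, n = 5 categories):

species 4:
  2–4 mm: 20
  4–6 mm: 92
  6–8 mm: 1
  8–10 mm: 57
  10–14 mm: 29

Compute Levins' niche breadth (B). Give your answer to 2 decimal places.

Proportions for species 4 (n=199): 20/199=0.1005, 92/199=0.4623, 1/199=0.0050, 57/199=0.2864, 29/199=0.1457
Σpᵢ² = 0.1005² + 0.4623² + 0.0050² + 0.2864² + 0.1457² = 0.010100 + 0.213721 + 0.000025 + 0.082025 + 0.021228 = 0.327099
B = 1 / 0.327099 = 3.0572

3.06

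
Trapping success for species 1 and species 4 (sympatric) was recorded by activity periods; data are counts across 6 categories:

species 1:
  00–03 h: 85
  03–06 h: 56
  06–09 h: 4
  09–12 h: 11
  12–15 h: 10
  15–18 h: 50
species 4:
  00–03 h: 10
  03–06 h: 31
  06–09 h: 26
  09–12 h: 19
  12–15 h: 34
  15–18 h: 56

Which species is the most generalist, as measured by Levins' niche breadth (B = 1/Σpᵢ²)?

species 4

Proportions for species 1 (n=216): 85/216=0.3935, 56/216=0.2593, 4/216=0.0185, 11/216=0.0509, 10/216=0.0463, 50/216=0.2315
Proportions for species 4 (n=176): 10/176=0.0568, 31/176=0.1761, 26/176=0.1477, 19/176=0.1080, 34/176=0.1932, 56/176=0.3182
Σp_1ᵢ² = 0.3935² + 0.2593² + 0.0185² + 0.0509² + 0.0463² + 0.2315² = 0.154842 + 0.067236 + 0.000342 + 0.002591 + 0.002144 + 0.053592 = 0.280747
B_1 = 1 / 0.280747 = 3.5619
Σp_4ᵢ² = 0.0568² + 0.1761² + 0.1477² + 0.1080² + 0.1932² + 0.3182² = 0.003226 + 0.031011 + 0.021815 + 0.011664 + 0.037326 + 0.101251 = 0.206293
B_4 = 1 / 0.206293 = 4.8475
Highest B → broadest niche (most generalist): species 4 (B = 4.85).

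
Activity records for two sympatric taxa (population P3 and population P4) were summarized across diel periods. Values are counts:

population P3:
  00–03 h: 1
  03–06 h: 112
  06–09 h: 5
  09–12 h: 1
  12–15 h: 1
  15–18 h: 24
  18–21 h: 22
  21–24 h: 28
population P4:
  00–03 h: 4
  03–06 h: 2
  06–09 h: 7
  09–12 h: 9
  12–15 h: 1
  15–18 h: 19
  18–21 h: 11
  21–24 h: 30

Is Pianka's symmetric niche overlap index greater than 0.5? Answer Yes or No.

No

Proportions for population P3 (n=194): 1/194=0.0052, 112/194=0.5773, 5/194=0.0258, 1/194=0.0052, 1/194=0.0052, 24/194=0.1237, 22/194=0.1134, 28/194=0.1443
Proportions for population P4 (n=83): 4/83=0.0482, 2/83=0.0241, 7/83=0.0843, 9/83=0.1084, 1/83=0.0120, 19/83=0.2289, 11/83=0.1325, 30/83=0.3614
Σ p₁ᵢp₂ᵢ = 0.000251 + 0.013913 + 0.002175 + 0.000564 + 0.000062 + 0.028315 + 0.015026 + 0.052150 = 0.112456
Σp_1ᵢ² = 0.0052² + 0.5773² + 0.0258² + 0.0052² + 0.0052² + 0.1237² + 0.1134² + 0.1443² = 0.000027 + 0.333275 + 0.000666 + 0.000027 + 0.000027 + 0.015302 + 0.012860 + 0.020822 = 0.383006
Σp_2ᵢ² = 0.0482² + 0.0241² + 0.0843² + 0.1084² + 0.0120² + 0.2289² + 0.1325² + 0.3614² = 0.002323 + 0.000581 + 0.007106 + 0.011751 + 0.000144 + 0.052395 + 0.017556 + 0.130610 = 0.222466
O = 0.112456 / √(0.383006 × 0.222466) = 0.112456 / 0.2919003 = 0.3853
O = 0.3853 < 0.5 → No.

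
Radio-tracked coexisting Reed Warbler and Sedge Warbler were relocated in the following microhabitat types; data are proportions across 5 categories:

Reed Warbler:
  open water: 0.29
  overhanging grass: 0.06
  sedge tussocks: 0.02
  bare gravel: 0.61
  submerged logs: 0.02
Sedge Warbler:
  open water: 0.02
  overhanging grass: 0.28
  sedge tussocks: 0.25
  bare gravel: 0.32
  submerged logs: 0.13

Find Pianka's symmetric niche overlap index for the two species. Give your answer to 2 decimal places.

Σ p₁ᵢp₂ᵢ = 0.0058 + 0.0168 + 0.0050 + 0.1952 + 0.0026 = 0.2254
Σp_1ᵢ² = 0.29² + 0.06² + 0.02² + 0.61² + 0.02² = 0.0841 + 0.0036 + 0.0004 + 0.3721 + 0.0004 = 0.4606
Σp_2ᵢ² = 0.02² + 0.28² + 0.25² + 0.32² + 0.13² = 0.0004 + 0.0784 + 0.0625 + 0.1024 + 0.0169 = 0.2606
O = 0.2254 / √(0.4606 × 0.2606) = 0.2254 / 0.34646 = 0.6506

0.65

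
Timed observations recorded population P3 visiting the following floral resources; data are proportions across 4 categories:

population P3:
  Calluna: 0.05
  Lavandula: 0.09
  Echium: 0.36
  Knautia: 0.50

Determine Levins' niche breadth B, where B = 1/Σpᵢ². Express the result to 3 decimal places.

Σpᵢ² = 0.05² + 0.09² + 0.36² + 0.50² = 0.0025 + 0.0081 + 0.1296 + 0.2500 = 0.3902
B = 1 / 0.3902 = 2.56279

2.563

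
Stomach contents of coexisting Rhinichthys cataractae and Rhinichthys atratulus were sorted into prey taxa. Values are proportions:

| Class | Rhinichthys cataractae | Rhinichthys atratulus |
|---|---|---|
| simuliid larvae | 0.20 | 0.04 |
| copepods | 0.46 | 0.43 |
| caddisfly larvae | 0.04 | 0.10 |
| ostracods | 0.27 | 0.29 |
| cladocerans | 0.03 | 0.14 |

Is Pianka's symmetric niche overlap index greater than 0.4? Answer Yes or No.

Σ p₁ᵢp₂ᵢ = 0.0080 + 0.1978 + 0.0040 + 0.0783 + 0.0042 = 0.2923
Σp_1ᵢ² = 0.20² + 0.46² + 0.04² + 0.27² + 0.03² = 0.0400 + 0.2116 + 0.0016 + 0.0729 + 0.0009 = 0.3270
Σp_2ᵢ² = 0.04² + 0.43² + 0.10² + 0.29² + 0.14² = 0.0016 + 0.1849 + 0.0100 + 0.0841 + 0.0196 = 0.3002
O = 0.2923 / √(0.3270 × 0.3002) = 0.2923 / 0.31331 = 0.9329
O = 0.9329 > 0.4 → Yes.

Yes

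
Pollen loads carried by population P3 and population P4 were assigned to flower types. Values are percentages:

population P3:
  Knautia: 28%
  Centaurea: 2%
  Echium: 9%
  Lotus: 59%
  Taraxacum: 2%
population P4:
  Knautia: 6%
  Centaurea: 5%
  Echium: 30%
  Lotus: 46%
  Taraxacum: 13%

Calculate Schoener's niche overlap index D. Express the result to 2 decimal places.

Convert percentages to proportions (divide by 100).
Σ|p₁ᵢ − p₂ᵢ| = 0.22 + 0.03 + 0.21 + 0.13 + 0.11 = 0.70
D = 1 − ½ × 0.70 = 1 − 0.350 = 0.6500

0.65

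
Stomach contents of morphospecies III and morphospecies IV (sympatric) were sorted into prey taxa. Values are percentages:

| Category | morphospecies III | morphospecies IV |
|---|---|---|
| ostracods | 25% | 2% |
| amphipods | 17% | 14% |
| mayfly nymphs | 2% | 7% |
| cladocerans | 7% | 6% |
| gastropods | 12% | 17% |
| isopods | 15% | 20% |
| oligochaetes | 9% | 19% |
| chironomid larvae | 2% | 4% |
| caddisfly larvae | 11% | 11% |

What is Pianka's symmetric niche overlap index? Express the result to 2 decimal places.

Convert percentages to proportions (divide by 100).
Σ p₁ᵢp₂ᵢ = 0.0050 + 0.0238 + 0.0014 + 0.0042 + 0.0204 + 0.0300 + 0.0171 + 0.0008 + 0.0121 = 0.1148
Σp_1ᵢ² = 0.25² + 0.17² + 0.02² + 0.07² + 0.12² + 0.15² + 0.09² + 0.02² + 0.11² = 0.0625 + 0.0289 + 0.0004 + 0.0049 + 0.0144 + 0.0225 + 0.0081 + 0.0004 + 0.0121 = 0.1542
Σp_2ᵢ² = 0.02² + 0.14² + 0.07² + 0.06² + 0.17² + 0.20² + 0.19² + 0.04² + 0.11² = 0.0004 + 0.0196 + 0.0049 + 0.0036 + 0.0289 + 0.0400 + 0.0361 + 0.0016 + 0.0121 = 0.1472
O = 0.1148 / √(0.1542 × 0.1472) = 0.1148 / 0.15066 = 0.7620

0.76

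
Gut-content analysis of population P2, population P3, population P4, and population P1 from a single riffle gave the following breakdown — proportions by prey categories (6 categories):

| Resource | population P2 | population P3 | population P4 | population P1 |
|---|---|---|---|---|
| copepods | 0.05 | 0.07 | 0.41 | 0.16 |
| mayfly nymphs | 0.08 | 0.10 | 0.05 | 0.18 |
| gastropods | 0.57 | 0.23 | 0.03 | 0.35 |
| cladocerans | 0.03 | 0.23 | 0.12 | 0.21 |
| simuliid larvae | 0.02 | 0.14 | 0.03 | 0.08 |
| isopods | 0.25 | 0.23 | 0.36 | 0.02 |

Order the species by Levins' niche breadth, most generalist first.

population P3 > population P1 > population P4 > population P2

Σp_P2ᵢ² = 0.05² + 0.08² + 0.57² + 0.03² + 0.02² + 0.25² = 0.0025 + 0.0064 + 0.3249 + 0.0009 + 0.0004 + 0.0625 = 0.3976
B_P2 = 1 / 0.3976 = 2.5151
Σp_P3ᵢ² = 0.07² + 0.10² + 0.23² + 0.23² + 0.14² + 0.23² = 0.0049 + 0.0100 + 0.0529 + 0.0529 + 0.0196 + 0.0529 = 0.1932
B_P3 = 1 / 0.1932 = 5.1760
Σp_P4ᵢ² = 0.41² + 0.05² + 0.03² + 0.12² + 0.03² + 0.36² = 0.1681 + 0.0025 + 0.0009 + 0.0144 + 0.0009 + 0.1296 = 0.3164
B_P4 = 1 / 0.3164 = 3.1606
Σp_P1ᵢ² = 0.16² + 0.18² + 0.35² + 0.21² + 0.08² + 0.02² = 0.0256 + 0.0324 + 0.1225 + 0.0441 + 0.0064 + 0.0004 = 0.2314
B_P1 = 1 / 0.2314 = 4.3215
Ranking by B (broadest → narrowest): population P3 (5.18) > population P1 (4.32) > population P4 (3.16) > population P2 (2.52)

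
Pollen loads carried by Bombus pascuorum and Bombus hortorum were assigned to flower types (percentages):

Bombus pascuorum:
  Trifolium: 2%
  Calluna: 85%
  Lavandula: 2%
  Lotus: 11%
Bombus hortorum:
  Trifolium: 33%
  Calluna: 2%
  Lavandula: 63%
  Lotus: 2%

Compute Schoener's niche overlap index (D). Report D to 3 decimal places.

0.080

Convert percentages to proportions (divide by 100).
Σ|p₁ᵢ − p₂ᵢ| = 0.31 + 0.83 + 0.61 + 0.09 = 1.84
D = 1 − ½ × 1.84 = 1 − 0.920 = 0.08000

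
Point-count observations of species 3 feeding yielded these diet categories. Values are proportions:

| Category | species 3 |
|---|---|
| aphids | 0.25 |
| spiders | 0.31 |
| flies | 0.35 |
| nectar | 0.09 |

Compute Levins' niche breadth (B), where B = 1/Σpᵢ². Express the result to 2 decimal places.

Σpᵢ² = 0.25² + 0.31² + 0.35² + 0.09² = 0.0625 + 0.0961 + 0.1225 + 0.0081 = 0.2892
B = 1 / 0.2892 = 3.4578

3.46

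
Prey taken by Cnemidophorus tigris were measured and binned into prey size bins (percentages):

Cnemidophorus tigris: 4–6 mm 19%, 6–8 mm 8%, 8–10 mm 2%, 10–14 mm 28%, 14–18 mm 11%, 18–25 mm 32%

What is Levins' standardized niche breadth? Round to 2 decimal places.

Convert percentages to proportions (divide by 100).
Σpᵢ² = 0.19² + 0.08² + 0.02² + 0.28² + 0.11² + 0.32² = 0.0361 + 0.0064 + 0.0004 + 0.0784 + 0.0121 + 0.1024 = 0.2358
B = 1 / 0.2358 = 4.2409
Bₛ = (B − 1)/(n − 1) = (4.2409 − 1)/(6 − 1) = 3.2409/5 = 0.6482

0.65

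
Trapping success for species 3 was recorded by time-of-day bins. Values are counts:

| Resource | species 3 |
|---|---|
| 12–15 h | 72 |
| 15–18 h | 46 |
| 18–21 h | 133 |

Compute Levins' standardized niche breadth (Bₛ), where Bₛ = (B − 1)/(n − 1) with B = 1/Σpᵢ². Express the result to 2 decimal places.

0.76

Proportions for species 3 (n=251): 72/251=0.2869, 46/251=0.1833, 133/251=0.5299
Σpᵢ² = 0.2869² + 0.1833² + 0.5299² = 0.082312 + 0.033599 + 0.280794 = 0.396705
B = 1 / 0.396705 = 2.5208
Bₛ = (B − 1)/(n − 1) = (2.5208 − 1)/(3 − 1) = 1.5208/2 = 0.7604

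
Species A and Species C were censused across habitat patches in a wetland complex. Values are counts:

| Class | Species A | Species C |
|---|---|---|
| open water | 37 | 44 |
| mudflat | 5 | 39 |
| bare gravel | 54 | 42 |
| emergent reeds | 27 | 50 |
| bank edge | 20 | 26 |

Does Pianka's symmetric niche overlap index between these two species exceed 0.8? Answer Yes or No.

Yes

Proportions for Species A (n=143): 37/143=0.2587, 5/143=0.0350, 54/143=0.3776, 27/143=0.1888, 20/143=0.1399
Proportions for Species C (n=201): 44/201=0.2189, 39/201=0.1940, 42/201=0.2090, 50/201=0.2488, 26/201=0.1294
Σ p₁ᵢp₂ᵢ = 0.056629 + 0.006790 + 0.078918 + 0.046973 + 0.018103 = 0.207413
Σp_1ᵢ² = 0.2587² + 0.0350² + 0.3776² + 0.1888² + 0.1399² = 0.066926 + 0.001225 + 0.142582 + 0.035645 + 0.019572 = 0.265950
Σp_2ᵢ² = 0.2189² + 0.1940² + 0.2090² + 0.2488² + 0.1294² = 0.047917 + 0.037636 + 0.043681 + 0.061901 + 0.016744 = 0.207879
O = 0.207413 / √(0.265950 × 0.207879) = 0.207413 / 0.2351285 = 0.8821
O = 0.8821 > 0.8 → Yes.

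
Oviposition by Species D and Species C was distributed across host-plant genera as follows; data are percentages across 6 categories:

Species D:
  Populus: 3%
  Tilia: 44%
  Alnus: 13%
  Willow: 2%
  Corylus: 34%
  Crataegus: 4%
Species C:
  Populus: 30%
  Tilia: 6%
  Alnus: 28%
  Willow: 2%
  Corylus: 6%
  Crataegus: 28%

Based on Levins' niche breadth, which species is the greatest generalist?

Species C

Convert percentages to proportions (divide by 100).
Σp_Dᵢ² = 0.03² + 0.44² + 0.13² + 0.02² + 0.34² + 0.04² = 0.0009 + 0.1936 + 0.0169 + 0.0004 + 0.1156 + 0.0016 = 0.3290
B_D = 1 / 0.3290 = 3.0395
Σp_Cᵢ² = 0.30² + 0.06² + 0.28² + 0.02² + 0.06² + 0.28² = 0.0900 + 0.0036 + 0.0784 + 0.0004 + 0.0036 + 0.0784 = 0.2544
B_C = 1 / 0.2544 = 3.9308
Highest B → broadest niche (most generalist): Species C (B = 3.93).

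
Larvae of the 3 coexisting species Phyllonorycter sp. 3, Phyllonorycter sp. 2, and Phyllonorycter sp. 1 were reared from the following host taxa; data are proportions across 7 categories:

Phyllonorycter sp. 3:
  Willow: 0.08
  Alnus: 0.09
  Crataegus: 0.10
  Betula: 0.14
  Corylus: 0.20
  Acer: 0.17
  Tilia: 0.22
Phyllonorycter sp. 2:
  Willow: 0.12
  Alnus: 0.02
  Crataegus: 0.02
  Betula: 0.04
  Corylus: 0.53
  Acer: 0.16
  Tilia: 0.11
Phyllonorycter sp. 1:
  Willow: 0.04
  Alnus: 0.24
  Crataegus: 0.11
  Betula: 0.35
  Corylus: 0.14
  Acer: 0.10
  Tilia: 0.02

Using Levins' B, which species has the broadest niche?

Σp_3ᵢ² = 0.08² + 0.09² + 0.10² + 0.14² + 0.20² + 0.17² + 0.22² = 0.0064 + 0.0081 + 0.0100 + 0.0196 + 0.0400 + 0.0289 + 0.0484 = 0.1614
B_3 = 1 / 0.1614 = 6.1958
Σp_2ᵢ² = 0.12² + 0.02² + 0.02² + 0.04² + 0.53² + 0.16² + 0.11² = 0.0144 + 0.0004 + 0.0004 + 0.0016 + 0.2809 + 0.0256 + 0.0121 = 0.3354
B_2 = 1 / 0.3354 = 2.9815
Σp_1ᵢ² = 0.04² + 0.24² + 0.11² + 0.35² + 0.14² + 0.10² + 0.02² = 0.0016 + 0.0576 + 0.0121 + 0.1225 + 0.0196 + 0.0100 + 0.0004 = 0.2238
B_1 = 1 / 0.2238 = 4.4683
Highest B → broadest niche (most generalist): Phyllonorycter sp. 3 (B = 6.20).

Phyllonorycter sp. 3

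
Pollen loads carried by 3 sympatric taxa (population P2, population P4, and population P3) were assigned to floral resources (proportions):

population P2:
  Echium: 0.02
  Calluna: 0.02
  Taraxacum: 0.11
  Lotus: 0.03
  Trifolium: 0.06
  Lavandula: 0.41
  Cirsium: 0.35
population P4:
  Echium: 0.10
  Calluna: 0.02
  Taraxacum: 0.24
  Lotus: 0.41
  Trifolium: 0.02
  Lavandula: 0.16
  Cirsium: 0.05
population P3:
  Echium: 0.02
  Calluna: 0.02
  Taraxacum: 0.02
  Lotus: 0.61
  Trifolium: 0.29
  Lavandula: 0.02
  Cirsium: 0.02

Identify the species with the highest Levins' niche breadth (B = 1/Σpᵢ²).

population P4

Σp_P2ᵢ² = 0.02² + 0.02² + 0.11² + 0.03² + 0.06² + 0.41² + 0.35² = 0.0004 + 0.0004 + 0.0121 + 0.0009 + 0.0036 + 0.1681 + 0.1225 = 0.3080
B_P2 = 1 / 0.3080 = 3.2468
Σp_P4ᵢ² = 0.10² + 0.02² + 0.24² + 0.41² + 0.02² + 0.16² + 0.05² = 0.0100 + 0.0004 + 0.0576 + 0.1681 + 0.0004 + 0.0256 + 0.0025 = 0.2646
B_P4 = 1 / 0.2646 = 3.7793
Σp_P3ᵢ² = 0.02² + 0.02² + 0.02² + 0.61² + 0.29² + 0.02² + 0.02² = 0.0004 + 0.0004 + 0.0004 + 0.3721 + 0.0841 + 0.0004 + 0.0004 = 0.4582
B_P3 = 1 / 0.4582 = 2.1825
Highest B → broadest niche (most generalist): population P4 (B = 3.78).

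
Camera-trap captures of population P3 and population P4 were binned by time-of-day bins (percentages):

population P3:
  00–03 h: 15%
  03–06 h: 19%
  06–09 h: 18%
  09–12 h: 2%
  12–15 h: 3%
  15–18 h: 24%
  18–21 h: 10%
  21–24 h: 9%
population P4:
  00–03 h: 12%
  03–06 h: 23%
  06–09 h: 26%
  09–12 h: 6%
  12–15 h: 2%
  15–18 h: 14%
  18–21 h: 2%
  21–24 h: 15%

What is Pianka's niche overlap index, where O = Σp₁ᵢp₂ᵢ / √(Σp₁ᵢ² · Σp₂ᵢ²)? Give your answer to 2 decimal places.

0.91

Convert percentages to proportions (divide by 100).
Σ p₁ᵢp₂ᵢ = 0.0180 + 0.0437 + 0.0468 + 0.0012 + 0.0006 + 0.0336 + 0.0020 + 0.0135 = 0.1594
Σp_1ᵢ² = 0.15² + 0.19² + 0.18² + 0.02² + 0.03² + 0.24² + 0.10² + 0.09² = 0.0225 + 0.0361 + 0.0324 + 0.0004 + 0.0009 + 0.0576 + 0.0100 + 0.0081 = 0.1680
Σp_2ᵢ² = 0.12² + 0.23² + 0.26² + 0.06² + 0.02² + 0.14² + 0.02² + 0.15² = 0.0144 + 0.0529 + 0.0676 + 0.0036 + 0.0004 + 0.0196 + 0.0004 + 0.0225 = 0.1814
O = 0.1594 / √(0.1680 × 0.1814) = 0.1594 / 0.17457 = 0.9131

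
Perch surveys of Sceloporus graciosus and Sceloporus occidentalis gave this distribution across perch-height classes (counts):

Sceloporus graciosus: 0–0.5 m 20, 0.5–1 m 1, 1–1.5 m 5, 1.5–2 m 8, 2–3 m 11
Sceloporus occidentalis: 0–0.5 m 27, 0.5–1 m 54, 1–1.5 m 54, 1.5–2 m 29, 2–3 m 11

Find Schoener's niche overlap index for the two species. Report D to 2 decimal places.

0.52

Proportions for Sceloporus graciosus (n=45): 20/45=0.4444, 1/45=0.0222, 5/45=0.1111, 8/45=0.1778, 11/45=0.2444
Proportions for Sceloporus occidentalis (n=175): 27/175=0.1543, 54/175=0.3086, 54/175=0.3086, 29/175=0.1657, 11/175=0.0629
Σ|p₁ᵢ − p₂ᵢ| = 0.2901 + 0.2864 + 0.1975 + 0.0121 + 0.1815 = 0.9676
D = 1 − ½ × 0.9676 = 1 − 0.48380 = 0.51620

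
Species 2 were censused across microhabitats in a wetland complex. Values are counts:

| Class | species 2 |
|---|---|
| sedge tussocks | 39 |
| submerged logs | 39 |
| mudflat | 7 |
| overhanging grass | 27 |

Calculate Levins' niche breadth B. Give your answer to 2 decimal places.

Proportions for species 2 (n=112): 39/112=0.3482, 39/112=0.3482, 7/112=0.0625, 27/112=0.2411
Σpᵢ² = 0.3482² + 0.3482² + 0.0625² + 0.2411² = 0.121243 + 0.121243 + 0.003906 + 0.058129 = 0.304521
B = 1 / 0.304521 = 3.2838

3.28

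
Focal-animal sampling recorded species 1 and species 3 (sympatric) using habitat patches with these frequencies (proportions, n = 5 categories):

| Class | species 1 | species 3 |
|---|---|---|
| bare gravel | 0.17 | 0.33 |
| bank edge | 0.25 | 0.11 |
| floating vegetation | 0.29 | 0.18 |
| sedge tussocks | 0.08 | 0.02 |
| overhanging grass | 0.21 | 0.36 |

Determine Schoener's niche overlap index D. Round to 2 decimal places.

0.69

Σ|p₁ᵢ − p₂ᵢ| = 0.16 + 0.14 + 0.11 + 0.06 + 0.15 = 0.62
D = 1 − ½ × 0.62 = 1 − 0.310 = 0.6900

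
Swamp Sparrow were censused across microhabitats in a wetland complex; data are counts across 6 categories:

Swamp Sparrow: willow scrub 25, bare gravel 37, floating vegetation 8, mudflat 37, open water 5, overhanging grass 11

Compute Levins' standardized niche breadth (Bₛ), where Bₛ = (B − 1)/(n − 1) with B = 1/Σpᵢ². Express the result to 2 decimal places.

0.65

Proportions for Swamp Sparrow (n=123): 25/123=0.2033, 37/123=0.3008, 8/123=0.0650, 37/123=0.3008, 5/123=0.0407, 11/123=0.0894
Σpᵢ² = 0.2033² + 0.3008² + 0.0650² + 0.3008² + 0.0407² + 0.0894² = 0.041331 + 0.090481 + 0.004225 + 0.090481 + 0.001656 + 0.007992 = 0.236166
B = 1 / 0.236166 = 4.2343
Bₛ = (B − 1)/(n − 1) = (4.2343 − 1)/(6 − 1) = 3.2343/5 = 0.6469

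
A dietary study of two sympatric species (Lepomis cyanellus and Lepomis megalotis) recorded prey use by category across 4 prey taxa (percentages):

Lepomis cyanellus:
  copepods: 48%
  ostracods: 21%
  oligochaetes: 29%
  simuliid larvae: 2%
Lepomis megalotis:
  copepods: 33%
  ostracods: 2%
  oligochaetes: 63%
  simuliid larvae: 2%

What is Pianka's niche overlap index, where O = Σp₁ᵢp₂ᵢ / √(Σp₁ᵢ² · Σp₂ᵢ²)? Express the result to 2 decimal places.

0.81

Convert percentages to proportions (divide by 100).
Σ p₁ᵢp₂ᵢ = 0.1584 + 0.0042 + 0.1827 + 0.0004 = 0.3457
Σp_1ᵢ² = 0.48² + 0.21² + 0.29² + 0.02² = 0.2304 + 0.0441 + 0.0841 + 0.0004 = 0.3590
Σp_2ᵢ² = 0.33² + 0.02² + 0.63² + 0.02² = 0.1089 + 0.0004 + 0.3969 + 0.0004 = 0.5066
O = 0.3457 / √(0.3590 × 0.5066) = 0.3457 / 0.42646 = 0.8106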